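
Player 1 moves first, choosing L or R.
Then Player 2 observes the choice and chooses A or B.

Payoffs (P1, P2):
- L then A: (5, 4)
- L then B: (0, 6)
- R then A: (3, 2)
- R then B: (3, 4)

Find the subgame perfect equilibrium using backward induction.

P1 plays R, P2 plays B after L and B after R; Payoff (3, 4)

Work:
Backward induction:
After L: P2 chooses B → P1 gets 0
After R: P2 chooses B → P1 gets 3
P1 chooses R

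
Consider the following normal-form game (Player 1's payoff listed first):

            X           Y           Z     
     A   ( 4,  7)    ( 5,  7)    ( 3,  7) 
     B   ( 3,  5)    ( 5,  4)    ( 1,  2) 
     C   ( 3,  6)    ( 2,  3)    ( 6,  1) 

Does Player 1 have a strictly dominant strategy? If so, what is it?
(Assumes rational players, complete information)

No strictly dominant strategy exists for Player 1

Work:
A strategy strictly dominates another if it gives a strictly higher payoff against every opponent action. Compare each pair of P1's strategies column-by-column:
  A vs B: [4 vs 3, 5 vs 5, 3 vs 1] → A does not strictly dominate B (column Y: 5 ≤ 5)
  A vs C: [4 vs 3, 5 vs 2, 3 vs 6] → A does not strictly dominate C (column Z: 3 ≤ 6)
  B vs A: [3 vs 4, 5 vs 5, 1 vs 3] → B does not strictly dominate A (column X: 3 ≤ 4)
  B vs C: [3 vs 3, 5 vs 2, 1 vs 6] → B does not strictly dominate C (column X: 3 ≤ 3)
  C vs A: [3 vs 4, 2 vs 5, 6 vs 3] → C does not strictly dominate A (column X: 3 ≤ 4)
  C vs B: [3 vs 3, 2 vs 5, 6 vs 1] → C does not strictly dominate B (column X: 3 ≤ 3)
No single strategy strictly dominates all others → no strictly dominant strategy.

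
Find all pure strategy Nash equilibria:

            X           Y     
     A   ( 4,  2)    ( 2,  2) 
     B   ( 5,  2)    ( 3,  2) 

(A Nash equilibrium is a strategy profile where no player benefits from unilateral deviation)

Nash equilibrium: (B, X), (B, Y)

Work:
Best responses:
  P1 vs X: payoffs [4, 5] → best response B (payoff 5)
  P1 vs Y: payoffs [2, 3] → best response B (payoff 3)
  P2 vs A: payoffs [2, 2] → best response X/Y (payoff 2)
  P2 vs B: payoffs [2, 2] → best response X/Y (payoff 2)
Mutual best responses: (B,X), (B,Y) → Nash equilibria.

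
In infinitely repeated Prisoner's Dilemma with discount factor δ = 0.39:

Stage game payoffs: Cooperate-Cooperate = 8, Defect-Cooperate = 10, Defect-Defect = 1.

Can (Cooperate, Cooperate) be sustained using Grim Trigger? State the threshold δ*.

δ* = 0.2222; since δ = 0.39 ≥ 0.2222, cooperation can be sustained

Work:
For Grim Trigger:
Cooperate forever: 8/(1-δ)
Defect then punished: 10 + 1·δ/(1-δ)
Need: 8/(1-δ) ≥ 10 + 1·δ/(1-δ)
Solving: δ ≥ (T-R)/(T-P) = (10-8)/(10-1) = 0.2222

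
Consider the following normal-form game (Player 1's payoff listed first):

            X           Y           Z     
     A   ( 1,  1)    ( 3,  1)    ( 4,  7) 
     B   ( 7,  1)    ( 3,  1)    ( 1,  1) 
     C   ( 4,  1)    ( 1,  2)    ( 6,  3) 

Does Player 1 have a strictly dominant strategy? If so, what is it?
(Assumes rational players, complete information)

No strictly dominant strategy exists for Player 1

Work:
A strategy strictly dominates another if it gives a strictly higher payoff against every opponent action. Compare each pair of P1's strategies column-by-column:
  A vs B: [1 vs 7, 3 vs 3, 4 vs 1] → A does not strictly dominate B (column X: 1 ≤ 7)
  A vs C: [1 vs 4, 3 vs 1, 4 vs 6] → A does not strictly dominate C (column X: 1 ≤ 4)
  B vs A: [7 vs 1, 3 vs 3, 1 vs 4] → B does not strictly dominate A (column Y: 3 ≤ 3)
  B vs C: [7 vs 4, 3 vs 1, 1 vs 6] → B does not strictly dominate C (column Z: 1 ≤ 6)
  C vs A: [4 vs 1, 1 vs 3, 6 vs 4] → C does not strictly dominate A (column Y: 1 ≤ 3)
  C vs B: [4 vs 7, 1 vs 3, 6 vs 1] → C does not strictly dominate B (column X: 4 ≤ 7)
No single strategy strictly dominates all others → no strictly dominant strategy.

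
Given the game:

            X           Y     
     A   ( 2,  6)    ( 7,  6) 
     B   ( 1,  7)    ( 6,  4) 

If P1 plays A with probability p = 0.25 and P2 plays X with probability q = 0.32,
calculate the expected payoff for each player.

E[P1] = 4.65, E[P2] = 5.22

Work:
E[P1] = p·q·π₁(A,X) + p·(1-q)·π₁(A,Y) + (1-p)·q·π₁(B,X) + (1-p)·(1-q)·π₁(B,Y)
= 0.25·0.32·2 + 0.25·0.68·7 + 0.75·0.32·1 + 0.75·0.68·6
= 4.65

E[P2] = 5.22 (similar calculation)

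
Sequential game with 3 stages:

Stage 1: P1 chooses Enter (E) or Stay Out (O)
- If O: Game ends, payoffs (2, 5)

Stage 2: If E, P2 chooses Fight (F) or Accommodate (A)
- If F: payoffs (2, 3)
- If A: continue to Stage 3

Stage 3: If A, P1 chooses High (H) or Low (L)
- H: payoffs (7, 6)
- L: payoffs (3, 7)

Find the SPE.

SPE: (E, A, H); Outcome (7, 6)

Work:
Stage 3: P1 chooses H (7 vs 3)
Stage 2: P2: F->3, A->6 (anticipating H). Choose A
Stage 1: P1: O->2, E->7 (anticipating A, H). Choose E
SPE path: E -> A -> H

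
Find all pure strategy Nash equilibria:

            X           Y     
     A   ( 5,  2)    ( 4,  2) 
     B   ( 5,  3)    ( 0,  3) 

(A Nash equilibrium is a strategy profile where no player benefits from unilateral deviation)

Nash equilibrium: (A, X), (A, Y), (B, X)

Work:
Best responses:
  P1 vs X: payoffs [5, 5] → best response A/B (payoff 5)
  P1 vs Y: payoffs [4, 0] → best response A (payoff 4)
  P2 vs A: payoffs [2, 2] → best response X/Y (payoff 2)
  P2 vs B: payoffs [3, 3] → best response X/Y (payoff 3)
Mutual best responses: (A,X), (A,Y), (B,X) → Nash equilibria.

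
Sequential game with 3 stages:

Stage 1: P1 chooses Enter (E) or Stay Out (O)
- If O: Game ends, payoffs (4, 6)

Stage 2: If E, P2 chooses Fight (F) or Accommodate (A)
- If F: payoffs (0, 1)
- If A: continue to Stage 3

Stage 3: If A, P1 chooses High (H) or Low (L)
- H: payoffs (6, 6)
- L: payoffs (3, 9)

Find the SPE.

SPE: (E, A, H); Outcome (6, 6)

Work:
Stage 3: P1 chooses H (6 vs 3)
Stage 2: P2: F->1, A->6 (anticipating H). Choose A
Stage 1: P1: O->4, E->6 (anticipating A, H). Choose E
SPE path: E -> A -> H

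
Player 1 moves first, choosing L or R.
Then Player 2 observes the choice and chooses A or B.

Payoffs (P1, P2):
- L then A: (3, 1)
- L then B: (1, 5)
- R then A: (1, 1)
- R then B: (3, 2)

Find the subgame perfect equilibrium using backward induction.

P1 plays R, P2 plays B after L and B after R; Payoff (3, 2)

Work:
Backward induction:
After L: P2 chooses B → P1 gets 1
After R: P2 chooses B → P1 gets 3
P1 chooses R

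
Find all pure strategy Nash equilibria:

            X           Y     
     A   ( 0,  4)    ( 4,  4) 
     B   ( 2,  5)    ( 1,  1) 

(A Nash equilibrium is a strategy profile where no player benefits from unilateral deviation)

Nash equilibrium: (A, Y), (B, X)

Work:
Best responses:
  P1 vs X: payoffs [0, 2] → best response B (payoff 2)
  P1 vs Y: payoffs [4, 1] → best response A (payoff 4)
  P2 vs A: payoffs [4, 4] → best response X/Y (payoff 4)
  P2 vs B: payoffs [5, 1] → best response X (payoff 5)
Mutual best responses: (A,Y), (B,X) → Nash equilibria.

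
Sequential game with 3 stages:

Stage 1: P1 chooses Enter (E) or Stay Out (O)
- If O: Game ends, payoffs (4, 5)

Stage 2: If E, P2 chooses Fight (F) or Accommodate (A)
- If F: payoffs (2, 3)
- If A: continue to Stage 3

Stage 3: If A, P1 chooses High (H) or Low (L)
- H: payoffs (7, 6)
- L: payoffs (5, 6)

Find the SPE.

SPE: (E, A, H); Outcome (7, 6)

Work:
Stage 3: P1 chooses H (7 vs 5)
Stage 2: P2: F->3, A->6 (anticipating H). Choose A
Stage 1: P1: O->4, E->7 (anticipating A, H). Choose E
SPE path: E -> A -> H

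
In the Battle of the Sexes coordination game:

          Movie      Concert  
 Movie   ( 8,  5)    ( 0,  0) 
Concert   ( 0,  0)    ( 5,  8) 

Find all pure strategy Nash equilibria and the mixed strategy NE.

Pure NE: (Movie, Movie) and (Concert, Concert); Mixed NE: p = 0.6154, q = 0.3846

Work:
Check pure NE:
(Movie, Movie): (8, 5) - no unilateral deviation beneficial
(Concert, Concert): (5, 8) - no unilateral deviation beneficial
Mixed NE: P1 plays Movie with p = 0.6154, P2 plays Movie with q = 0.3846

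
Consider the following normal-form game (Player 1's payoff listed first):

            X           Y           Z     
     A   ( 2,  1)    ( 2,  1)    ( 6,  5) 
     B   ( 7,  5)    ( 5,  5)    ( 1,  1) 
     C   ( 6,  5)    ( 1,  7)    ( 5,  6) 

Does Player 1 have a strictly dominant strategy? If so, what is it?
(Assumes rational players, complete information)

No strictly dominant strategy exists for Player 1

Work:
A strategy strictly dominates another if it gives a strictly higher payoff against every opponent action. Compare each pair of P1's strategies column-by-column:
  A vs B: [2 vs 7, 2 vs 5, 6 vs 1] → A does not strictly dominate B (column X: 2 ≤ 7)
  A vs C: [2 vs 6, 2 vs 1, 6 vs 5] → A does not strictly dominate C (column X: 2 ≤ 6)
  B vs A: [7 vs 2, 5 vs 2, 1 vs 6] → B does not strictly dominate A (column Z: 1 ≤ 6)
  B vs C: [7 vs 6, 5 vs 1, 1 vs 5] → B does not strictly dominate C (column Z: 1 ≤ 5)
  C vs A: [6 vs 2, 1 vs 2, 5 vs 6] → C does not strictly dominate A (column Y: 1 ≤ 2)
  C vs B: [6 vs 7, 1 vs 5, 5 vs 1] → C does not strictly dominate B (column X: 6 ≤ 7)
No single strategy strictly dominates all others → no strictly dominant strategy.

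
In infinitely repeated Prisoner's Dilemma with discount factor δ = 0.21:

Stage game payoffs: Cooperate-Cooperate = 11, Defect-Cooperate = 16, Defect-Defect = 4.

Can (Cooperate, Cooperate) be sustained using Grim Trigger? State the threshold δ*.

δ* = 0.4167; since δ = 0.21 < 0.4167, cooperation cannot be sustained

Work:
For Grim Trigger:
Cooperate forever: 11/(1-δ)
Defect then punished: 16 + 4·δ/(1-δ)
Need: 11/(1-δ) ≥ 16 + 4·δ/(1-δ)
Solving: δ ≥ (T-R)/(T-P) = (16-11)/(16-4) = 0.4167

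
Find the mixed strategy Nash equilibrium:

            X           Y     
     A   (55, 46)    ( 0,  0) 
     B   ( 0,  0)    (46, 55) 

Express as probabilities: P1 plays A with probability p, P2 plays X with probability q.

p = 0.5446, q = 0.4554

Work:
Find probabilities that make opponent indifferent:
P2 chooses q to make P1 indifferent between A and B
P1 chooses p to make P2 indifferent between X and Y
Mixed NE: P1 plays (A: 0.5446, B: 0.4554), P2 plays (X: 0.4554, Y: 0.5446)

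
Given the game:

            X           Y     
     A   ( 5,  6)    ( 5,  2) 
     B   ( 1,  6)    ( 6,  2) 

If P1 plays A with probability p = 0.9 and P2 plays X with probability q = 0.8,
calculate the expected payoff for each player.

E[P1] = 4.7, E[P2] = 5.2

Work:
E[P1] = p·q·π₁(A,X) + p·(1-q)·π₁(A,Y) + (1-p)·q·π₁(B,X) + (1-p)·(1-q)·π₁(B,Y)
= 0.9·0.8·5 + 0.9·0.2·5 + 0.1·0.8·1 + 0.1·0.2·6
= 4.7

E[P2] = 5.2 (similar calculation)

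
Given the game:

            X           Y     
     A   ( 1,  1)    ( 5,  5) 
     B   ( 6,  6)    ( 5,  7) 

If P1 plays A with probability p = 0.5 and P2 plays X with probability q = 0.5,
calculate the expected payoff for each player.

E[P1] = 4.25, E[P2] = 4.75

Work:
E[P1] = p·q·π₁(A,X) + p·(1-q)·π₁(A,Y) + (1-p)·q·π₁(B,X) + (1-p)·(1-q)·π₁(B,Y)
= 0.5·0.5·1 + 0.5·0.5·5 + 0.5·0.5·6 + 0.5·0.5·5
= 4.25

E[P2] = 4.75 (similar calculation)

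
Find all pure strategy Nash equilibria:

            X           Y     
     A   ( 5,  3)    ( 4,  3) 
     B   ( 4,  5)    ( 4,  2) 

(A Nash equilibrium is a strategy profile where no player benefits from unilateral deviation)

Nash equilibrium: (A, X), (A, Y)

Work:
Best responses:
  P1 vs X: payoffs [5, 4] → best response A (payoff 5)
  P1 vs Y: payoffs [4, 4] → best response A/B (payoff 4)
  P2 vs A: payoffs [3, 3] → best response X/Y (payoff 3)
  P2 vs B: payoffs [5, 2] → best response X (payoff 5)
Mutual best responses: (A,X), (A,Y) → Nash equilibria.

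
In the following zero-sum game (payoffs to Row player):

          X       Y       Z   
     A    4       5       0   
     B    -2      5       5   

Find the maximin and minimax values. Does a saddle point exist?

Maximin = 0, Minimax = 4, Saddle: False

Work:
Row minimums: [0, -2] → maximin = 0
Column maximums: [4, 5, 5] → minimax = 4
No saddle point (maximin ≠ minimax). Mixed strategy needed.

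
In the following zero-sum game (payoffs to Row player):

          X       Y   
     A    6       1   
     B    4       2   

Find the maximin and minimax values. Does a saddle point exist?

Maximin = 2, Minimax = 2, Saddle: True

Work:
Row minimums: [1, 2] → maximin = 2
Column maximums: [6, 2] → minimax = 2
Saddle point exists! Game value = 2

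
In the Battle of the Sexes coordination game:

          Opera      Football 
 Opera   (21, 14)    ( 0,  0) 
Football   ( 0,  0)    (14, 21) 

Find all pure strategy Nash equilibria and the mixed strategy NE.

Pure NE: (Opera, Opera) and (Football, Football); Mixed NE: p = 0.6, q = 0.4

Work:
Check pure NE:
(Opera, Opera): (21, 14) - no unilateral deviation beneficial
(Football, Football): (14, 21) - no unilateral deviation beneficial
Mixed NE: P1 plays Opera with p = 0.6, P2 plays Opera with q = 0.4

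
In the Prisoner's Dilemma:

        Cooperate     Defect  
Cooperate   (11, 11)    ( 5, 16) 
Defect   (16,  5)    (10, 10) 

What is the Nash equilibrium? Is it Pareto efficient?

(Defect, Defect) is NE; not Pareto efficient

Work:
Defect dominates Cooperate for both players:
If P2 cooperates: Defect (16) > Cooperate (11)
If P2 defects: Defect (10) > Cooperate (5)
NE: (Defect, Defect) with payoff (10, 10)
But (Cooperate, Cooperate) = (11, 11) Pareto dominates (10, 10)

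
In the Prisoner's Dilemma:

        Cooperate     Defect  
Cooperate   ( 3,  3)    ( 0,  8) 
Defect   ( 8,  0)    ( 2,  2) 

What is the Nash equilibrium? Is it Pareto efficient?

(Defect, Defect) is NE; not Pareto efficient

Work:
Defect dominates Cooperate for both players:
If P2 cooperates: Defect (8) > Cooperate (3)
If P2 defects: Defect (2) > Cooperate (0)
NE: (Defect, Defect) with payoff (2, 2)
But (Cooperate, Cooperate) = (3, 3) Pareto dominates (2, 2)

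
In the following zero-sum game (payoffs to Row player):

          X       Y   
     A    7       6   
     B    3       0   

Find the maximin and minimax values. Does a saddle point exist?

Maximin = 6, Minimax = 6, Saddle: True

Work:
Row minimums: [6, 0] → maximin = 6
Column maximums: [7, 6] → minimax = 6
Saddle point exists! Game value = 6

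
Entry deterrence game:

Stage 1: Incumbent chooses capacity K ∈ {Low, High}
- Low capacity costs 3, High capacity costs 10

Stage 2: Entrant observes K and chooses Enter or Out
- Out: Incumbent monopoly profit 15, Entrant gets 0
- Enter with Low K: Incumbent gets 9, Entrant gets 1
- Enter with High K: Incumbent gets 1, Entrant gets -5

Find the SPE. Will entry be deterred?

SPE: (Low, Enter|Low, Out|High); Entry not deterred. Incumbent net profit = 6, Entrant gets 1

Work:
After Low K: Entrant enters (1 > 0)
After High K: Entrant stays out (-5 < 0)
Incumbent: Low → 9−3=6, High → 15−10=5
Incumbent chooses Low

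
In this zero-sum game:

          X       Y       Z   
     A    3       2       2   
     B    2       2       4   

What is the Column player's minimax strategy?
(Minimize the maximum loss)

Column should play Y, value = 2

Work:
Column player minimizes Row's maximum payoff:
Column X: max payoff to Row = 3
Column Y: max payoff to Row = 2
Column Z: max payoff to Row = 4
Minimum is 2, achieved by column Y.
Minimax strategy: Y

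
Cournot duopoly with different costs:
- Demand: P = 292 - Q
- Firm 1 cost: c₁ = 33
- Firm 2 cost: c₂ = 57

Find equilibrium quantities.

q₁* = 94.33, q₂* = 70.33

Work:
Reaction: q₁ = (292 - 33 - q₂)/2
Reaction: q₂ = (292 - 57 - q₁)/2
Solve simultaneously:
q₁* = (292 - 2×33 + 57)/3 = 94.33
q₂* = (292 - 2×57 + 33)/3 = 70.33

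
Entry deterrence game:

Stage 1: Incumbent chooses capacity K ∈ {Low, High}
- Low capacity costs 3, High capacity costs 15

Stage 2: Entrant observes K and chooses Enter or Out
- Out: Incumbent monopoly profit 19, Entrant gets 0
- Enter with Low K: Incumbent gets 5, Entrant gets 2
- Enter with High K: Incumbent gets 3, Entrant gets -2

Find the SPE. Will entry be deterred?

SPE: (High, Enter|Low, Out|High); Entry deterred. Incumbent net profit = 4

Work:
After Low K: Entrant enters (2 > 0)
After High K: Entrant stays out (-2 < 0)
Incumbent: Low → 5−3=2, High → 19−15=4
Incumbent chooses High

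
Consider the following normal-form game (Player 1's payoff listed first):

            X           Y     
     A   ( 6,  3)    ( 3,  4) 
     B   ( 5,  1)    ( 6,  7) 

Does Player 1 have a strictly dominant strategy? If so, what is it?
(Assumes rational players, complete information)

No strictly dominant strategy exists for Player 1

Work:
A strategy strictly dominates another if it gives a strictly higher payoff against every opponent action. Compare each pair of P1's strategies column-by-column:
  A vs B: [6 vs 5, 3 vs 6] → A does not strictly dominate B (column Y: 3 ≤ 6)
  B vs A: [5 vs 6, 6 vs 3] → B does not strictly dominate A (column X: 5 ≤ 6)
No single strategy strictly dominates all others → no strictly dominant strategy.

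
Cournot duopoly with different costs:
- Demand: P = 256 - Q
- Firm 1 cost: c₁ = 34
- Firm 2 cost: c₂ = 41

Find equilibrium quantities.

q₁* = 76.33, q₂* = 69.33

Work:
Reaction: q₁ = (256 - 34 - q₂)/2
Reaction: q₂ = (256 - 41 - q₁)/2
Solve simultaneously:
q₁* = (256 - 2×34 + 41)/3 = 76.33
q₂* = (256 - 2×41 + 34)/3 = 69.33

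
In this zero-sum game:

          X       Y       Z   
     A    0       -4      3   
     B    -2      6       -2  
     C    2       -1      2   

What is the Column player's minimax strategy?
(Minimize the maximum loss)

Column should play X, value = 2

Work:
Column player minimizes Row's maximum payoff:
Column X: max payoff to Row = 2
Column Y: max payoff to Row = 6
Column Z: max payoff to Row = 3
Minimum is 2, achieved by column X.
Minimax strategy: X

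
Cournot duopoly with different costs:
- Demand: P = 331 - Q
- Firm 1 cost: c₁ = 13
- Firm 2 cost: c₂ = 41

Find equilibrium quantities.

q₁* = 115.33, q₂* = 87.33

Work:
Reaction: q₁ = (331 - 13 - q₂)/2
Reaction: q₂ = (331 - 41 - q₁)/2
Solve simultaneously:
q₁* = (331 - 2×13 + 41)/3 = 115.33
q₂* = (331 - 2×41 + 13)/3 = 87.33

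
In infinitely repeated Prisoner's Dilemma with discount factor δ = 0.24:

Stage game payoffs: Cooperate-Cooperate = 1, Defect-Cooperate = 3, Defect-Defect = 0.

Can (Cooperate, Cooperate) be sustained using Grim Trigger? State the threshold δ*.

δ* = 0.6667; since δ = 0.24 < 0.6667, cooperation cannot be sustained

Work:
For Grim Trigger:
Cooperate forever: 1/(1-δ)
Defect then punished: 3 + 0·δ/(1-δ)
Need: 1/(1-δ) ≥ 3 + 0·δ/(1-δ)
Solving: δ ≥ (T-R)/(T-P) = (3-1)/(3-0) = 0.6667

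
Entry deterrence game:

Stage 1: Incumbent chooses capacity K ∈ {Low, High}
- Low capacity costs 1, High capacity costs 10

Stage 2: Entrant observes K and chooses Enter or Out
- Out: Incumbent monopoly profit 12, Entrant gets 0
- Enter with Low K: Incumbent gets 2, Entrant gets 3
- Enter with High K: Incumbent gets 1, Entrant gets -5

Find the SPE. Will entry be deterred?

SPE: (High, Enter|Low, Out|High); Entry deterred. Incumbent net profit = 2

Work:
After Low K: Entrant enters (3 > 0)
After High K: Entrant stays out (-5 < 0)
Incumbent: Low → 2−1=1, High → 12−10=2
Incumbent chooses High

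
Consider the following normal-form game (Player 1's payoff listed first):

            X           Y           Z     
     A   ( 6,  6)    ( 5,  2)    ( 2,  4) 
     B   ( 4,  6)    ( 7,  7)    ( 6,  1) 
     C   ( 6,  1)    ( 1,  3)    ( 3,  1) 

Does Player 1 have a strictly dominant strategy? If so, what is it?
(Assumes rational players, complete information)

No strictly dominant strategy exists for Player 1

Work:
A strategy strictly dominates another if it gives a strictly higher payoff against every opponent action. Compare each pair of P1's strategies column-by-column:
  A vs B: [6 vs 4, 5 vs 7, 2 vs 6] → A does not strictly dominate B (column Y: 5 ≤ 7)
  A vs C: [6 vs 6, 5 vs 1, 2 vs 3] → A does not strictly dominate C (column X: 6 ≤ 6)
  B vs A: [4 vs 6, 7 vs 5, 6 vs 2] → B does not strictly dominate A (column X: 4 ≤ 6)
  B vs C: [4 vs 6, 7 vs 1, 6 vs 3] → B does not strictly dominate C (column X: 4 ≤ 6)
  C vs A: [6 vs 6, 1 vs 5, 3 vs 2] → C does not strictly dominate A (column X: 6 ≤ 6)
  C vs B: [6 vs 4, 1 vs 7, 3 vs 6] → C does not strictly dominate B (column Y: 1 ≤ 7)
No single strategy strictly dominates all others → no strictly dominant strategy.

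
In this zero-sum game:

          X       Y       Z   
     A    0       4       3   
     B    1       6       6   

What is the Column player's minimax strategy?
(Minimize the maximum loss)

Column should play X, value = 1

Work:
Column player minimizes Row's maximum payoff:
Column X: max payoff to Row = 1
Column Y: max payoff to Row = 6
Column Z: max payoff to Row = 6
Minimum is 1, achieved by column X.
Minimax strategy: X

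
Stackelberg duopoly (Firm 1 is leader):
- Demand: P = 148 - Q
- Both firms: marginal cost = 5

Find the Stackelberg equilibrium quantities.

q₁* (leader) = 71.5, q₂* (follower) = 35.75

Work:
Follower's reaction: q₂ = (a - c - q₁)/2
Leader substitutes: π₁ = q₁·(a - q₁ - (a-c-q₁)/2 - c)
FOC: q₁* = (148 - 5)/2 = 71.50
Then: q₂* = (148 - 5 - 71.5)/2 = 35.75
Leader has first-mover advantage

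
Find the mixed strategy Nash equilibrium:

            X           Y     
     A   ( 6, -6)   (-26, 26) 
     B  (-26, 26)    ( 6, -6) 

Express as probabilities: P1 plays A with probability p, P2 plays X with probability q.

p = 0.5, q = 0.5

Work:
Find probabilities that make opponent indifferent:
P2 chooses q to make P1 indifferent between A and B
P1 chooses p to make P2 indifferent between X and Y
Mixed NE: P1 plays (A: 0.5, B: 0.5), P2 plays (X: 0.5, Y: 0.5)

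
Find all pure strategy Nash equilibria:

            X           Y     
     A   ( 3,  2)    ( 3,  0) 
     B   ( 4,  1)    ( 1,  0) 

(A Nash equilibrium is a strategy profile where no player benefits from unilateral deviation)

Nash equilibrium: (B, X)

Work:
Best responses:
  P1 vs X: payoffs [3, 4] → best response B (payoff 4)
  P1 vs Y: payoffs [3, 1] → best response A (payoff 3)
  P2 vs A: payoffs [2, 0] → best response X (payoff 2)
  P2 vs B: payoffs [1, 0] → best response X (payoff 1)
Mutual best responses: (B,X) → Nash equilibria.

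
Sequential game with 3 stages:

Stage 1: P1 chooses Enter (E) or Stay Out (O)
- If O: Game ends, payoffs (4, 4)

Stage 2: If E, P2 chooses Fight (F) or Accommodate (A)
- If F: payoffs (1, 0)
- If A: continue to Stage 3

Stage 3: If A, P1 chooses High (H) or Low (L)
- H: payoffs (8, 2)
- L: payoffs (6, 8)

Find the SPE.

SPE: (E, A, H); Outcome (8, 2)

Work:
Stage 3: P1 chooses H (8 vs 6)
Stage 2: P2: F->0, A->2 (anticipating H). Choose A
Stage 1: P1: O->4, E->8 (anticipating A, H). Choose E
SPE path: E -> A -> H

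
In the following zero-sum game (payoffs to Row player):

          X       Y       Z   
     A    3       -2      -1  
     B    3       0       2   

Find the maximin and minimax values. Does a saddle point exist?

Maximin = 0, Minimax = 0, Saddle: True

Work:
Row minimums: [-2, 0] → maximin = 0
Column maximums: [3, 0, 2] → minimax = 0
Saddle point exists! Game value = 0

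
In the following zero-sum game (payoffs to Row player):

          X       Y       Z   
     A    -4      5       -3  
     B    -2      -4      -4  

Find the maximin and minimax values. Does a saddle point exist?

Maximin = -4, Minimax = -3, Saddle: False

Work:
Row minimums: [-4, -4] → maximin = -4
Column maximums: [-2, 5, -3] → minimax = -3
No saddle point (maximin ≠ minimax). Mixed strategy needed.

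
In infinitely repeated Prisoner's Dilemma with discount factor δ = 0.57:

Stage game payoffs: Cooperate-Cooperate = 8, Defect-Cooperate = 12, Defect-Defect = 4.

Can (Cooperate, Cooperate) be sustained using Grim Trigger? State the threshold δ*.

δ* = 0.5; since δ = 0.57 ≥ 0.5, cooperation can be sustained

Work:
For Grim Trigger:
Cooperate forever: 8/(1-δ)
Defect then punished: 12 + 4·δ/(1-δ)
Need: 8/(1-δ) ≥ 12 + 4·δ/(1-δ)
Solving: δ ≥ (T-R)/(T-P) = (12-8)/(12-4) = 0.5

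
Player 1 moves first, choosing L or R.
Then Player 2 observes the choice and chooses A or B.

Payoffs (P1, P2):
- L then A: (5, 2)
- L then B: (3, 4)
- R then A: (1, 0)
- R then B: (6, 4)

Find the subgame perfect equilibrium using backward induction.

P1 plays R, P2 plays B after L and B after R; Payoff (6, 4)

Work:
Backward induction:
After L: P2 chooses B → P1 gets 3
After R: P2 chooses B → P1 gets 6
P1 chooses R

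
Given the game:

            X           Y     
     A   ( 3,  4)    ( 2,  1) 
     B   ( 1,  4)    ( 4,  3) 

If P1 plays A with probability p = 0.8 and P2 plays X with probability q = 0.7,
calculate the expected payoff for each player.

E[P1] = 2.54, E[P2] = 3.22

Work:
E[P1] = p·q·π₁(A,X) + p·(1-q)·π₁(A,Y) + (1-p)·q·π₁(B,X) + (1-p)·(1-q)·π₁(B,Y)
= 0.8·0.7·3 + 0.8·0.3·2 + 0.2·0.7·1 + 0.2·0.3·4
= 2.54

E[P2] = 3.22 (similar calculation)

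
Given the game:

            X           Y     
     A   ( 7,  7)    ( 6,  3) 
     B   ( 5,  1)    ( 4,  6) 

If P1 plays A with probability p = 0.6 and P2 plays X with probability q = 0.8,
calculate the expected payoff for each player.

E[P1] = 6.0, E[P2] = 4.52

Work:
E[P1] = p·q·π₁(A,X) + p·(1-q)·π₁(A,Y) + (1-p)·q·π₁(B,X) + (1-p)·(1-q)·π₁(B,Y)
= 0.6·0.8·7 + 0.6·0.2·6 + 0.4·0.8·5 + 0.4·0.2·4
= 6.0

E[P2] = 4.52 (similar calculation)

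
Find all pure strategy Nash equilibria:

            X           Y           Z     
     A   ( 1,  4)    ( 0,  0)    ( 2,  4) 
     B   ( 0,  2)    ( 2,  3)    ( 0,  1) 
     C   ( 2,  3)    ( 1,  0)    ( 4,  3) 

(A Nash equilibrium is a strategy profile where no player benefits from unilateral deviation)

Nash equilibrium: (B, Y), (C, X), (C, Z)

Work:
Best responses:
  P1 vs X: payoffs [1, 0, 2] → best response C (payoff 2)
  P1 vs Y: payoffs [0, 2, 1] → best response B (payoff 2)
  P1 vs Z: payoffs [2, 0, 4] → best response C (payoff 4)
  P2 vs A: payoffs [4, 0, 4] → best response X/Z (payoff 4)
  P2 vs B: payoffs [2, 3, 1] → best response Y (payoff 3)
  P2 vs C: payoffs [3, 0, 3] → best response X/Z (payoff 3)
Mutual best responses: (B,Y), (C,X), (C,Z) → Nash equilibria.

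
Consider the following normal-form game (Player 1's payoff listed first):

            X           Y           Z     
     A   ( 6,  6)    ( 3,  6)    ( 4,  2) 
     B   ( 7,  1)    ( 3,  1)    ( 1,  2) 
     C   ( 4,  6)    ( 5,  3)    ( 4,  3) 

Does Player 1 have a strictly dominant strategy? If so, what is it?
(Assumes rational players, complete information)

No strictly dominant strategy exists for Player 1

Work:
A strategy strictly dominates another if it gives a strictly higher payoff against every opponent action. Compare each pair of P1's strategies column-by-column:
  A vs B: [6 vs 7, 3 vs 3, 4 vs 1] → A does not strictly dominate B (column X: 6 ≤ 7)
  A vs C: [6 vs 4, 3 vs 5, 4 vs 4] → A does not strictly dominate C (column Y: 3 ≤ 5)
  B vs A: [7 vs 6, 3 vs 3, 1 vs 4] → B does not strictly dominate A (column Y: 3 ≤ 3)
  B vs C: [7 vs 4, 3 vs 5, 1 vs 4] → B does not strictly dominate C (column Y: 3 ≤ 5)
  C vs A: [4 vs 6, 5 vs 3, 4 vs 4] → C does not strictly dominate A (column X: 4 ≤ 6)
  C vs B: [4 vs 7, 5 vs 3, 4 vs 1] → C does not strictly dominate B (column X: 4 ≤ 7)
No single strategy strictly dominates all others → no strictly dominant strategy.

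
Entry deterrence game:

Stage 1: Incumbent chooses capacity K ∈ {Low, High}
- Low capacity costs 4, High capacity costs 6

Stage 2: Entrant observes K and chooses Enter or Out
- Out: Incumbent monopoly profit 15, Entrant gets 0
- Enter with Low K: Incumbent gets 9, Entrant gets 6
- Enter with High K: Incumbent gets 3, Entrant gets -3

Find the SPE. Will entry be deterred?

SPE: (High, Enter|Low, Out|High); Entry deterred. Incumbent net profit = 9

Work:
After Low K: Entrant enters (6 > 0)
After High K: Entrant stays out (-3 < 0)
Incumbent: Low → 9−4=5, High → 15−6=9
Incumbent chooses High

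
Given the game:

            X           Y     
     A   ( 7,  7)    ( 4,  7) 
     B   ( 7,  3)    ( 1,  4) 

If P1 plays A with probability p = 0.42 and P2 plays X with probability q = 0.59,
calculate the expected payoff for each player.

E[P1] = 5.0566, E[P2] = 4.9178

Work:
E[P1] = p·q·π₁(A,X) + p·(1-q)·π₁(A,Y) + (1-p)·q·π₁(B,X) + (1-p)·(1-q)·π₁(B,Y)
= 0.42·0.59·7 + 0.42·0.41·4 + 0.58·0.59·7 + 0.58·0.41·1
= 5.0566

E[P2] = 4.9178 (similar calculation)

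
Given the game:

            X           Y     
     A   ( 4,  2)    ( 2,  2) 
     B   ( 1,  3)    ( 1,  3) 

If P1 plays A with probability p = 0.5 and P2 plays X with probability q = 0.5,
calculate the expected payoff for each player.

E[P1] = 2.0, E[P2] = 2.5

Work:
E[P1] = p·q·π₁(A,X) + p·(1-q)·π₁(A,Y) + (1-p)·q·π₁(B,X) + (1-p)·(1-q)·π₁(B,Y)
= 0.5·0.5·4 + 0.5·0.5·2 + 0.5·0.5·1 + 0.5·0.5·1
= 2.0

E[P2] = 2.5 (similar calculation)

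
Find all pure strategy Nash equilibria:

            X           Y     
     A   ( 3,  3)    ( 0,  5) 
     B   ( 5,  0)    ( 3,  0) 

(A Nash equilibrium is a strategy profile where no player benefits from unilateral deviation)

Nash equilibrium: (B, X), (B, Y)

Work:
Best responses:
  P1 vs X: payoffs [3, 5] → best response B (payoff 5)
  P1 vs Y: payoffs [0, 3] → best response B (payoff 3)
  P2 vs A: payoffs [3, 5] → best response Y (payoff 5)
  P2 vs B: payoffs [0, 0] → best response X/Y (payoff 0)
Mutual best responses: (B,X), (B,Y) → Nash equilibria.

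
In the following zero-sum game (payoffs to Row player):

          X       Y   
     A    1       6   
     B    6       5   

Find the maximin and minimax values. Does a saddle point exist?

Maximin = 5, Minimax = 6, Saddle: False

Work:
Row minimums: [1, 5] → maximin = 5
Column maximums: [6, 6] → minimax = 6
No saddle point (maximin ≠ minimax). Mixed strategy needed.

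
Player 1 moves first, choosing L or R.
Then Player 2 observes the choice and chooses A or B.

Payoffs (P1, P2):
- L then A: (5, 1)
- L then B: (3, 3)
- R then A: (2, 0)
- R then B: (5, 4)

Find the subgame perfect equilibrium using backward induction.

P1 plays R, P2 plays B after L and B after R; Payoff (5, 4)

Work:
Backward induction:
After L: P2 chooses B → P1 gets 3
After R: P2 chooses B → P1 gets 5
P1 chooses R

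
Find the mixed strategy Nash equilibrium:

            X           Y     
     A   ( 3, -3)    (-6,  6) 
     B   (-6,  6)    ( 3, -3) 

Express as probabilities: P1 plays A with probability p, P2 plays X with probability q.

p = 0.5, q = 0.5

Work:
Find probabilities that make opponent indifferent:
P2 chooses q to make P1 indifferent between A and B
P1 chooses p to make P2 indifferent between X and Y
Mixed NE: P1 plays (A: 0.5, B: 0.5), P2 plays (X: 0.5, Y: 0.5)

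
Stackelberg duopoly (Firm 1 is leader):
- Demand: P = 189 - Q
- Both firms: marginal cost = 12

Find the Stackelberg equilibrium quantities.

q₁* (leader) = 88.5, q₂* (follower) = 44.25

Work:
Follower's reaction: q₂ = (a - c - q₁)/2
Leader substitutes: π₁ = q₁·(a - q₁ - (a-c-q₁)/2 - c)
FOC: q₁* = (189 - 12)/2 = 88.50
Then: q₂* = (189 - 12 - 88.5)/2 = 44.25
Leader has first-mover advantage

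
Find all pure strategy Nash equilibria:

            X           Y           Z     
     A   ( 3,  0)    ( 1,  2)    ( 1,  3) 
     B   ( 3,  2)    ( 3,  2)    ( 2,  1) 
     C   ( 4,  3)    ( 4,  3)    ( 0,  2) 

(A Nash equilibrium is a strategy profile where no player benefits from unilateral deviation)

Nash equilibrium: (C, X), (C, Y)

Work:
Best responses:
  P1 vs X: payoffs [3, 3, 4] → best response C (payoff 4)
  P1 vs Y: payoffs [1, 3, 4] → best response C (payoff 4)
  P1 vs Z: payoffs [1, 2, 0] → best response B (payoff 2)
  P2 vs A: payoffs [0, 2, 3] → best response Z (payoff 3)
  P2 vs B: payoffs [2, 2, 1] → best response X/Y (payoff 2)
  P2 vs C: payoffs [3, 3, 2] → best response X/Y (payoff 3)
Mutual best responses: (C,X), (C,Y) → Nash equilibria.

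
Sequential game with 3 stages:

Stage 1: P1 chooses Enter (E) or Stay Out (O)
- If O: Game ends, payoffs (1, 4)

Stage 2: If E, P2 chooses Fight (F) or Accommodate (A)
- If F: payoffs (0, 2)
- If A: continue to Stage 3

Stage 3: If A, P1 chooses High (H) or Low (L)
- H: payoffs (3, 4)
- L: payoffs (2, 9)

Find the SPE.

SPE: (E, A, H); Outcome (3, 4)

Work:
Stage 3: P1 chooses H (3 vs 2)
Stage 2: P2: F->2, A->4 (anticipating H). Choose A
Stage 1: P1: O->1, E->3 (anticipating A, H). Choose E
SPE path: E -> A -> H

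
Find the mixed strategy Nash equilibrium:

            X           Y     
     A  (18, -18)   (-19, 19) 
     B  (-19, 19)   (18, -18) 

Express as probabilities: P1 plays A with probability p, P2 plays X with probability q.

p = 0.5, q = 0.5

Work:
Find probabilities that make opponent indifferent:
P2 chooses q to make P1 indifferent between A and B
P1 chooses p to make P2 indifferent between X and Y
Mixed NE: P1 plays (A: 0.5, B: 0.5), P2 plays (X: 0.5, Y: 0.5)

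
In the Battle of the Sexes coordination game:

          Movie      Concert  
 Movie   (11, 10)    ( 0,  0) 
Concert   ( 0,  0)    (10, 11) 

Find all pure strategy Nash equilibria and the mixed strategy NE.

Pure NE: (Movie, Movie) and (Concert, Concert); Mixed NE: p = 0.5238, q = 0.4762

Work:
Check pure NE:
(Movie, Movie): (11, 10) - no unilateral deviation beneficial
(Concert, Concert): (10, 11) - no unilateral deviation beneficial
Mixed NE: P1 plays Movie with p = 0.5238, P2 plays Movie with q = 0.4762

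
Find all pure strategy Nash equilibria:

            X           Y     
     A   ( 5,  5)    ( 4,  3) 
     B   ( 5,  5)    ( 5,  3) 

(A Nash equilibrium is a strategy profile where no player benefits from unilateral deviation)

Nash equilibrium: (A, X), (B, X)

Work:
Best responses:
  P1 vs X: payoffs [5, 5] → best response A/B (payoff 5)
  P1 vs Y: payoffs [4, 5] → best response B (payoff 5)
  P2 vs A: payoffs [5, 3] → best response X (payoff 5)
  P2 vs B: payoffs [5, 3] → best response X (payoff 5)
Mutual best responses: (A,X), (B,X) → Nash equilibria.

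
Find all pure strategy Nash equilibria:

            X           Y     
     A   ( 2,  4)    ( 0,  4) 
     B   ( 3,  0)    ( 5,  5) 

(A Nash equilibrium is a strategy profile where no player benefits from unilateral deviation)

Nash equilibrium: (B, Y)

Work:
Best responses:
  P1 vs X: payoffs [2, 3] → best response B (payoff 3)
  P1 vs Y: payoffs [0, 5] → best response B (payoff 5)
  P2 vs A: payoffs [4, 4] → best response X/Y (payoff 4)
  P2 vs B: payoffs [0, 5] → best response Y (payoff 5)
Mutual best responses: (B,Y) → Nash equilibria.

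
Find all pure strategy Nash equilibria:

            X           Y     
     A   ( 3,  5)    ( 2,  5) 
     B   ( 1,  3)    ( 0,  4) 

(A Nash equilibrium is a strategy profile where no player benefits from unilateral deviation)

Nash equilibrium: (A, X), (A, Y)

Work:
Best responses:
  P1 vs X: payoffs [3, 1] → best response A (payoff 3)
  P1 vs Y: payoffs [2, 0] → best response A (payoff 2)
  P2 vs A: payoffs [5, 5] → best response X/Y (payoff 5)
  P2 vs B: payoffs [3, 4] → best response Y (payoff 4)
Mutual best responses: (A,X), (A,Y) → Nash equilibria.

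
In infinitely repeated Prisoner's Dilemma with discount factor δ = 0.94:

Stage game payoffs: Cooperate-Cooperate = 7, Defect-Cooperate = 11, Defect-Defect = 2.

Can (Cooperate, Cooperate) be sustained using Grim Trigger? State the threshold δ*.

δ* = 0.4444; since δ = 0.94 ≥ 0.4444, cooperation can be sustained

Work:
For Grim Trigger:
Cooperate forever: 7/(1-δ)
Defect then punished: 11 + 2·δ/(1-δ)
Need: 7/(1-δ) ≥ 11 + 2·δ/(1-δ)
Solving: δ ≥ (T-R)/(T-P) = (11-7)/(11-2) = 0.4444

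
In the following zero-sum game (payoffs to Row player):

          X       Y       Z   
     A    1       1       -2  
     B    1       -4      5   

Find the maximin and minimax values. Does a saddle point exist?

Maximin = -2, Minimax = 1, Saddle: False

Work:
Row minimums: [-2, -4] → maximin = -2
Column maximums: [1, 1, 5] → minimax = 1
No saddle point (maximin ≠ minimax). Mixed strategy needed.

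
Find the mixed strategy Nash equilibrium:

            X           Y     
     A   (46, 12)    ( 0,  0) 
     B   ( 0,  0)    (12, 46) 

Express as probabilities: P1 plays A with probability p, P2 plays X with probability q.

p = 0.7931, q = 0.2069

Work:
Find probabilities that make opponent indifferent:
P2 chooses q to make P1 indifferent between A and B
P1 chooses p to make P2 indifferent between X and Y
Mixed NE: P1 plays (A: 0.7931, B: 0.2069), P2 plays (X: 0.2069, Y: 0.7931)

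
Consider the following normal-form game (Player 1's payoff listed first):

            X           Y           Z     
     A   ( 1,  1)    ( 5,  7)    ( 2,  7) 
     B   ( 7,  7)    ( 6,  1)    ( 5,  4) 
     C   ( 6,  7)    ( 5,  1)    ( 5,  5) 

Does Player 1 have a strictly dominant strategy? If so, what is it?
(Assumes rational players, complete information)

No strictly dominant strategy exists for Player 1

Work:
A strategy strictly dominates another if it gives a strictly higher payoff against every opponent action. Compare each pair of P1's strategies column-by-column:
  A vs B: [1 vs 7, 5 vs 6, 2 vs 5] → A does not strictly dominate B (column X: 1 ≤ 7)
  A vs C: [1 vs 6, 5 vs 5, 2 vs 5] → A does not strictly dominate C (column X: 1 ≤ 6)
  B vs A: [7 vs 1, 6 vs 5, 5 vs 2] → B strictly dominates A
  B vs C: [7 vs 6, 6 vs 5, 5 vs 5] → B does not strictly dominate C (column Z: 5 ≤ 5)
  C vs A: [6 vs 1, 5 vs 5, 5 vs 2] → C does not strictly dominate A (column Y: 5 ≤ 5)
  C vs B: [6 vs 7, 5 vs 6, 5 vs 5] → C does not strictly dominate B (column X: 6 ≤ 7)
No single strategy strictly dominates all others → no strictly dominant strategy.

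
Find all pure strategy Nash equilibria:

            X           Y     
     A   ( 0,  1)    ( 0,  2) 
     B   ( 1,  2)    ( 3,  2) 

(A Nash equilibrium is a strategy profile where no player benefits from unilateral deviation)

Nash equilibrium: (B, X), (B, Y)

Work:
Best responses:
  P1 vs X: payoffs [0, 1] → best response B (payoff 1)
  P1 vs Y: payoffs [0, 3] → best response B (payoff 3)
  P2 vs A: payoffs [1, 2] → best response Y (payoff 2)
  P2 vs B: payoffs [2, 2] → best response X/Y (payoff 2)
Mutual best responses: (B,X), (B,Y) → Nash equilibria.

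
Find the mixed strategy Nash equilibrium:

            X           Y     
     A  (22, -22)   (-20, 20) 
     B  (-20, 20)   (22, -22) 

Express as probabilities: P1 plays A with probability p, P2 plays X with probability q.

p = 0.5, q = 0.5

Work:
Find probabilities that make opponent indifferent:
P2 chooses q to make P1 indifferent between A and B
P1 chooses p to make P2 indifferent between X and Y
Mixed NE: P1 plays (A: 0.5, B: 0.5), P2 plays (X: 0.5, Y: 0.5)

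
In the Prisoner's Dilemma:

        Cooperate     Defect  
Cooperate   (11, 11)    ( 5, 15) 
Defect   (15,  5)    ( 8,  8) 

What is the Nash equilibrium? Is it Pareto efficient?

(Defect, Defect) is NE; not Pareto efficient

Work:
Defect dominates Cooperate for both players:
If P2 cooperates: Defect (15) > Cooperate (11)
If P2 defects: Defect (8) > Cooperate (5)
NE: (Defect, Defect) with payoff (8, 8)
But (Cooperate, Cooperate) = (11, 11) Pareto dominates (8, 8)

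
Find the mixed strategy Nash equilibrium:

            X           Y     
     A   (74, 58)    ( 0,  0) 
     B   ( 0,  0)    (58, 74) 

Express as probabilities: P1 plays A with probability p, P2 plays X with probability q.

p = 0.5606, q = 0.4394

Work:
Find probabilities that make opponent indifferent:
P2 chooses q to make P1 indifferent between A and B
P1 chooses p to make P2 indifferent between X and Y
Mixed NE: P1 plays (A: 0.5606, B: 0.4394), P2 plays (X: 0.4394, Y: 0.5606)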